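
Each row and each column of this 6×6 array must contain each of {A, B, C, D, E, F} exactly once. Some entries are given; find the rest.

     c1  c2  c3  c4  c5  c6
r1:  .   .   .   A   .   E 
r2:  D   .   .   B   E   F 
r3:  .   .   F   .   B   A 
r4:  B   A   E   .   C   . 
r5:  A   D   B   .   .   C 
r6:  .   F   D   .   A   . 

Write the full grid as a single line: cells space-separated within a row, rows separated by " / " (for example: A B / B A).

(r1,c3): row 1 has {A,E}; column 3 has {B,D,E,F}, so it must be C.
(r2,c2): row 2 has {B,D,E,F}; column 2 has {A,D,F}, so it must be C.
(r2,c3): row 2 has {B,C,D,E,F}; column 3 has {B,C,D,E,F}, so it must be A.
(r3,c2): row 3 has {A,B,F}; column 2 has {A,C,D,F}, so it must be E.
(r4,c6): row 4 has {A,B,C,E}; column 6 has {A,C,E,F}, so it must be D.
(r5,c5): row 5 has {A,B,C,D}; column 5 has {A,B,C,E}, so it must be F.
(r6,c6): row 6 has {A,D,F}; column 6 has {A,C,D,E,F}, so it must be B.
(r1,c1): row 1 has {A,C,E}; column 1 has {A,B,D}, so it must be F.
(r1,c2): row 1 has {A,C,E,F}; column 2 has {A,C,D,E,F}, so it must be B.
(r1,c5): row 1 has {A,B,C,E,F}; column 5 has {A,B,C,E,F}, so it must be D.
(r3,c1): row 3 has {A,B,E,F}; column 1 has {A,B,D,F}, so it must be C.
(r3,c4): row 3 has {A,B,C,E,F}; column 4 has {A,B}, so it must be D.
(r4,c4): row 4 has {A,B,C,D,E}; column 4 has {A,B,D}, so it must be F.
(r5,c4): row 5 has {A,B,C,D,F}; column 4 has {A,B,D,F}, so it must be E.
(r6,c1): row 6 has {A,B,D,F}; column 1 has {A,B,C,D,F}, so it must be E.
(r6,c4): row 6 has {A,B,D,E,F}; column 4 has {A,B,D,E,F}, so it must be C.

F B C A D E / D C A B E F / C E F D B A / B A E F C D / A D B E F C / E F D C A B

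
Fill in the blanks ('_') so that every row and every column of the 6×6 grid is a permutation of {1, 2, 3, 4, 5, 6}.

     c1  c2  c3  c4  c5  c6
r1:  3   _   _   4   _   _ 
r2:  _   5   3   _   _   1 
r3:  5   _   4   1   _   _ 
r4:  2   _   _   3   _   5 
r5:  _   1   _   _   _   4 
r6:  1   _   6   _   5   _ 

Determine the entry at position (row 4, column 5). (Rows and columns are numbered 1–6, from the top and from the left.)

row 4 has {2,3,5}; column 3 has {3,4,6} — only 1 is left for (r4,c3).
row 5 has {1,4}; column 1 has {1,2,3,5} — only 6 is left for (r5,c1).
row 6 has {1,5,6}; column 4 has {1,3,4} — only 2 is left for (r6,c4).
row 6 has {1,2,5,6}; column 6 has {1,4,5} — only 3 is left for (r6,c6).
row 2 has {1,3,5}; column 1 has {1,2,3,5,6} — only 4 is left for (r2,c1).
row 2 has {1,3,4,5}; column 4 has {1,2,3,4} — only 6 is left for (r2,c4).
row 2 has {1,3,4,5,6}; column 5 has {5} — only 2 is left for (r2,c5).
row 5 has {1,4,6}; column 4 has {1,2,3,4,6} — only 5 is left for (r5,c4).
row 5 has {1,4,5,6}; column 5 has {2,5} — only 3 is left for (r5,c5).
row 6 has {1,2,3,5,6}; column 2 has {1,5} — only 4 is left for (r6,c2).
row 3 has {1,4,5}; column 5 has {2,3,5} — only 6 is left for (r3,c5).
row 3 has {1,4,5,6}; column 6 has {1,3,4,5} — only 2 is left for (r3,c6).
row 4 has {1,2,3,5}; column 2 has {1,4,5} — only 6 is left for (r4,c2).
row 4 has {1,2,3,5,6}; column 5 has {2,3,5,6} — only 4 is left for (r4,c5).

4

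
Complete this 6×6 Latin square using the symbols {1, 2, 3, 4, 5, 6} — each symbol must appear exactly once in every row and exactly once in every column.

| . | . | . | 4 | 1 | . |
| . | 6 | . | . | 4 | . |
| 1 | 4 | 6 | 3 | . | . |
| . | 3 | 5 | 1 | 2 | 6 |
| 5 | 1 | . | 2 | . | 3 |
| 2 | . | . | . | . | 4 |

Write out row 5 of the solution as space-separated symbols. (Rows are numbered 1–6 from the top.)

5 1 4 2 6 3

row 2 has {4,6}; column 1 has {1,2,5} — only 3 is left for (r2,c1).
row 2 has {3,4,6}; column 4 has {1,2,3,4} — only 5 is left for (r2,c4).
row 3 has {1,3,4,6}; column 5 has {1,2,4} — only 5 is left for (r3,c5).
row 3 has {1,3,4,5,6}; column 6 has {3,4,6} — only 2 is left for (r3,c6).
row 4 has {1,2,3,5,6}; column 1 has {1,2,3,5} — only 4 is left for (r4,c1).
row 5 has {1,2,3,5}; column 3 has {5,6} — only 4 is left for (r5,c3).
row 5 has {1,2,3,4,5}; column 5 has {1,2,4,5} — only 6 is left for (r5,c5).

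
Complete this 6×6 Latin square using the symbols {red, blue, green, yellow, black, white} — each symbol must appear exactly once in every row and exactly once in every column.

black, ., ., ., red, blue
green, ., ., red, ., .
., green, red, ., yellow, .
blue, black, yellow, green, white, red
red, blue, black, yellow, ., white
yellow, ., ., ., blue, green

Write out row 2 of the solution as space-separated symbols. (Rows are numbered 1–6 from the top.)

green white blue red black yellow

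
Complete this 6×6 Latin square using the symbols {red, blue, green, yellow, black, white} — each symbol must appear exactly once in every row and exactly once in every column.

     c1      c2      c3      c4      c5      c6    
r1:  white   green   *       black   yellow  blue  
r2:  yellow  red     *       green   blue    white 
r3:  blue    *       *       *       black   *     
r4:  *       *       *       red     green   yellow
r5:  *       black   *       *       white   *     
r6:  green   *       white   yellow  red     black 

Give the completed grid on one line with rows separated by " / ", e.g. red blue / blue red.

white green red black yellow blue / yellow red black green blue white / blue yellow green white black red / black white blue red green yellow / red black yellow blue white green / green blue white yellow red black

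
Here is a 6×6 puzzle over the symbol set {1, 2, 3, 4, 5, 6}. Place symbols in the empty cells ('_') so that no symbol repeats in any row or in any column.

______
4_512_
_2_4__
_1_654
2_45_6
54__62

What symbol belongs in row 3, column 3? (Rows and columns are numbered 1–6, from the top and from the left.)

6

At row 2, column 6: row 2 has {1,2,4,5}; column 6 has {2,4,6}; that leaves 3.
At row 4, column 1: row 4 has {1,4,5,6}; column 1 has {2,4,5}; that leaves 3.
At row 4, column 3: row 4 has {1,3,4,5,6}; column 3 has {4,5}; that leaves 2.
At row 5, column 2: row 5 has {2,4,5,6}; column 2 has {1,2,4}; that leaves 3.
At row 5, column 5: row 5 has {2,3,4,5,6}; column 5 has {2,5,6}; that leaves 1.
At row 6, column 4: row 6 has {2,4,5,6}; column 4 has {1,4,5,6}; that leaves 3.
At row 1, column 4: row 1 is empty so far; column 4 has {1,3,4,5,6}; that leaves 2.
At row 2, column 2: row 2 has {1,2,3,4,5}; column 2 has {1,2,3,4}; that leaves 6.
At row 3, column 5: row 3 has {2,4}; column 5 has {1,2,5,6}; that leaves 3.
At row 6, column 3: row 6 has {2,3,4,5,6}; column 3 has {2,4,5}; that leaves 1.
At row 1, column 2: row 1 has {2}; column 2 has {1,2,3,4,6}; that leaves 5.
At row 1, column 5: row 1 has {2,5}; column 5 has {1,2,3,5,6}; that leaves 4.
At row 1, column 6: row 1 has {2,4,5}; column 6 has {2,3,4,6}; that leaves 1.
At row 3, column 3: row 3 has {2,3,4}; column 3 has {1,2,4,5}; that leaves 6.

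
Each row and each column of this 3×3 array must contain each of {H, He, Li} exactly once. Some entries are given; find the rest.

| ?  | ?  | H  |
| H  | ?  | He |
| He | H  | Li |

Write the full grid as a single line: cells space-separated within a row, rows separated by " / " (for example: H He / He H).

Li He H / H Li He / He H Li

row 1 has {H}; column 1 has {H,He} — only Li is left for (r1,c1).
row 1 has {H,Li}; column 2 has {H} — only He is left for (r1,c2).
row 2 has {H,He}; column 2 has {H,He} — only Li is left for (r2,c2).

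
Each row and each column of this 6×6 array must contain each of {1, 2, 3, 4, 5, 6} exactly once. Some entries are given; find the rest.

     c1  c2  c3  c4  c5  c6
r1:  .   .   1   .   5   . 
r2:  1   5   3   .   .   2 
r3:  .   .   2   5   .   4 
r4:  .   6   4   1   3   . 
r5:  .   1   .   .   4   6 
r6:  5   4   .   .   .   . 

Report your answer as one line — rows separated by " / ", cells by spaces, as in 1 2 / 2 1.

(r1,c6) = 3
(r2,c5) = 6
(r3,c2) = 3
(r3,c5) = 1
(r4,c1) = 2
(r4,c6) = 5
(r5,c1) = 3
(r5,c3) = 5
(r5,c4) = 2
(r6,c3) = 6
(r6,c4) = 3
(r6,c5) = 2
(r6,c6) = 1
(r1,c2) = 2
(r2,c4) = 4
(r3,c1) = 6
(r1,c1) = 4
(r1,c4) = 6

4 2 1 6 5 3 / 1 5 3 4 6 2 / 6 3 2 5 1 4 / 2 6 4 1 3 5 / 3 1 5 2 4 6 / 5 4 6 3 2 1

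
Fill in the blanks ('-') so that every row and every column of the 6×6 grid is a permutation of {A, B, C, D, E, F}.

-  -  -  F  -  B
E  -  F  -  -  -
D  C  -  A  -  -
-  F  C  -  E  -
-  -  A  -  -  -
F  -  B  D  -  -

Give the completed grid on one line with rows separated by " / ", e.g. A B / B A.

C E D F A B / E B F C D A / D C E A B F / A F C B E D / B D A E F C / F A B D C E

Cell (r3,c3): row 3 has {A,C,D}; column 3 has {A,B,C,F} → E.
Cell (r3,c6): row 3 has {A,C,D,E}; column 6 has {B} → F.
Cell (r4,c4): row 4 has {C,E,F}; column 4 has {A,D,F} → B.
Cell (r1,c3): row 1 has {B,F}; column 3 has {A,B,C,E,F} → D.
Cell (r2,c4): row 2 has {E,F}; column 4 has {A,B,D,F} → C.
Cell (r3,c5): row 3 has {A,C,D,E,F}; column 5 has {E} → B.
Cell (r4,c1): row 4 has {B,C,E,F}; column 1 has {D,E,F} → A.
Cell (r4,c6): row 4 has {A,B,C,E,F}; column 6 has {B,F} → D.
Cell (r5,c4): row 5 has {A}; column 4 has {A,B,C,D,F} → E.
Cell (r5,c6): row 5 has {A,E}; column 6 has {B,D,F} → C.
Cell (r1,c1): row 1 has {B,D,F}; column 1 has {A,D,E,F} → C.
Cell (r1,c5): row 1 has {B,C,D,F}; column 5 has {B,E} → A.
Cell (r2,c5): row 2 has {C,E,F}; column 5 has {A,B,E} → D.
Cell (r2,c6): row 2 has {C,D,E,F}; column 6 has {B,C,D,F} → A.
Cell (r5,c1): row 5 has {A,C,E}; column 1 has {A,C,D,E,F} → B.
Cell (r5,c2): row 5 has {A,B,C,E}; column 2 has {C,F} → D.
Cell (r5,c5): row 5 has {A,B,C,D,E}; column 5 has {A,B,D,E} → F.
Cell (r6,c5): row 6 has {B,D,F}; column 5 has {A,B,D,E,F} → C.
Cell (r6,c6): row 6 has {B,C,D,F}; column 6 has {A,B,C,D,F} → E.
Cell (r1,c2): row 1 has {A,B,C,D,F}; column 2 has {C,D,F} → E.
Cell (r2,c2): row 2 has {A,C,D,E,F}; column 2 has {C,D,E,F} → B.
Cell (r6,c2): row 6 has {B,C,D,E,F}; column 2 has {B,C,D,E,F} → A.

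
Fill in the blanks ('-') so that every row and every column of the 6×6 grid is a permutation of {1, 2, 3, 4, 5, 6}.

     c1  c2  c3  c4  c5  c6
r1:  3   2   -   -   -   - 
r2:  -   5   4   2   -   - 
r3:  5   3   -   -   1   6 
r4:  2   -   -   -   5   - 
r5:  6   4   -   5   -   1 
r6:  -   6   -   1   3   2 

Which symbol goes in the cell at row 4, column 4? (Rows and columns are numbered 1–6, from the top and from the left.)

3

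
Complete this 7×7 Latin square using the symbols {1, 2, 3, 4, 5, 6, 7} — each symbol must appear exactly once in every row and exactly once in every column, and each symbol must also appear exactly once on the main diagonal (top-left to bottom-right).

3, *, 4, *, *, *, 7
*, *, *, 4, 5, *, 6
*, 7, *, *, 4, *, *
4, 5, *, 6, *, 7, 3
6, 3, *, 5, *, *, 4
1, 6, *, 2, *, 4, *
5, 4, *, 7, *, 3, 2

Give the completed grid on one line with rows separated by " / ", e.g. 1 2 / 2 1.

row 1 has {3,4,7}; column 4 has {2,4,5,6,7} — only 1 is left for (r1,c4).
row 2 has {4,5,6}; column 2 has {3,4,5,6,7}; the diagonal has {2,3,4,6} — only 1 is left for (r2,c2).
row 2 has {1,4,5,6}; column 6 has {3,4,7} — only 2 is left for (r2,c6).
row 3 has {4,7}; column 1 has {1,3,4,5,6} — only 2 is left for (r3,c1).
row 3 has {2,4,7}; column 3 has {4}; the diagonal has {1,2,3,4,6} — only 5 is left for (r3,c3).
row 3 has {2,4,5,7}; column 4 has {1,2,4,5,6,7} — only 3 is left for (r3,c4).
row 3 has {2,3,4,5,7}; column 7 has {2,3,4,6,7} — only 1 is left for (r3,c7).
row 5 has {3,4,5,6}; column 5 has {4,5}; the diagonal has {1,2,3,4,5,6} — only 7 is left for (r5,c5).
row 5 has {3,4,5,6,7}; column 6 has {2,3,4,7} — only 1 is left for (r5,c6).
row 6 has {1,2,4,6}; column 5 has {4,5,7} — only 3 is left for (r6,c5).
row 6 has {1,2,3,4,6}; column 7 has {1,2,3,4,6,7} — only 5 is left for (r6,c7).
row 1 has {1,3,4,7}; column 2 has {1,3,4,5,6,7} — only 2 is left for (r1,c2).
row 1 has {1,2,3,4,7}; column 5 has {3,4,5,7} — only 6 is left for (r1,c5).
row 1 has {1,2,3,4,6,7}; column 6 has {1,2,3,4,7} — only 5 is left for (r1,c6).
row 2 has {1,2,4,5,6}; column 1 has {1,2,3,4,5,6} — only 7 is left for (r2,c1).
row 2 has {1,2,4,5,6,7}; column 3 has {4,5} — only 3 is left for (r2,c3).
row 3 has {1,2,3,4,5,7}; column 6 has {1,2,3,4,5,7} — only 6 is left for (r3,c6).
row 5 has {1,3,4,5,6,7}; column 3 has {3,4,5} — only 2 is left for (r5,c3).
row 6 has {1,2,3,4,5,6}; column 3 has {2,3,4,5} — only 7 is left for (r6,c3).
row 7 has {2,3,4,5,7}; column 5 has {3,4,5,6,7} — only 1 is left for (r7,c5).
row 4 has {3,4,5,6,7}; column 3 has {2,3,4,5,7} — only 1 is left for (r4,c3).
row 4 has {1,3,4,5,6,7}; column 5 has {1,3,4,5,6,7} — only 2 is left for (r4,c5).
row 7 has {1,2,3,4,5,7}; column 3 has {1,2,3,4,5,7} — only 6 is left for (r7,c3).

3 2 4 1 6 5 7 / 7 1 3 4 5 2 6 / 2 7 5 3 4 6 1 / 4 5 1 6 2 7 3 / 6 3 2 5 7 1 4 / 1 6 7 2 3 4 5 / 5 4 6 7 1 3 2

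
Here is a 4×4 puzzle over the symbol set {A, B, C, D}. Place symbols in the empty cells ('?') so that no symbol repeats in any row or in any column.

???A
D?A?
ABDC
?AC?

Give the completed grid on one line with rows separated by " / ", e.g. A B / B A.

C D B A / D C A B / A B D C / B A C D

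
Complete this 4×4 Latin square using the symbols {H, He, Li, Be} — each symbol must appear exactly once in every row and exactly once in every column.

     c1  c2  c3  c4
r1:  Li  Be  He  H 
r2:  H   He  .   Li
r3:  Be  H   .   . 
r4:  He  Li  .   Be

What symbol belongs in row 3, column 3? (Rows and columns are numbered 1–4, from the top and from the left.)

Li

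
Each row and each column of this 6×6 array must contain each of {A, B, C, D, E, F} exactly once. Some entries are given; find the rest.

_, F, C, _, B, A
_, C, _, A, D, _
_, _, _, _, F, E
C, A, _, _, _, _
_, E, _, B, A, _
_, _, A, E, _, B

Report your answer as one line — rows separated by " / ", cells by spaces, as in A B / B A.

(r1,c4): row 1 has {A,B,C,F}; column 4 has {A,B,E}, so it must be D.
(r2,c6): row 2 has {A,C,D}; column 6 has {A,B,E}, so it must be F.
(r3,c4): row 3 has {E,F}; column 4 has {A,B,D,E}, so it must be C.
(r4,c4): row 4 has {A,C}; column 4 has {A,B,C,D,E}, so it must be F.
(r4,c5): row 4 has {A,C,F}; column 5 has {A,B,D,F}, so it must be E.
(r4,c6): row 4 has {A,C,E,F}; column 6 has {A,B,E,F}, so it must be D.
(r5,c6): row 5 has {A,B,E}; column 6 has {A,B,D,E,F}, so it must be C.
(r6,c2): row 6 has {A,B,E}; column 2 has {A,C,E,F}, so it must be D.
(r6,c5): row 6 has {A,B,D,E}; column 5 has {A,B,D,E,F}, so it must be C.
(r1,c1): row 1 has {A,B,C,D,F}; column 1 has {C}, so it must be E.
(r2,c1): row 2 has {A,C,D,F}; column 1 has {C,E}, so it must be B.
(r2,c3): row 2 has {A,B,C,D,F}; column 3 has {A,C}, so it must be E.
(r3,c2): row 3 has {C,E,F}; column 2 has {A,C,D,E,F}, so it must be B.
(r3,c3): row 3 has {B,C,E,F}; column 3 has {A,C,E}, so it must be D.
(r4,c3): row 4 has {A,C,D,E,F}; column 3 has {A,C,D,E}, so it must be B.
(r5,c3): row 5 has {A,B,C,E}; column 3 has {A,B,C,D,E}, so it must be F.
(r6,c1): row 6 has {A,B,C,D,E}; column 1 has {B,C,E}, so it must be F.
(r3,c1): row 3 has {B,C,D,E,F}; column 1 has {B,C,E,F}, so it must be A.
(r5,c1): row 5 has {A,B,C,E,F}; column 1 has {A,B,C,E,F}, so it must be D.

E F C D B A / B C E A D F / A B D C F E / C A B F E D / D E F B A C / F D A E C B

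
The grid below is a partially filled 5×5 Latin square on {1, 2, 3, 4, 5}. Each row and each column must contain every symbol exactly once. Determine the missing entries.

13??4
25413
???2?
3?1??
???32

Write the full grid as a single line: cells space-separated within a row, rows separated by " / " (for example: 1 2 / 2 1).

1 3 2 5 4 / 2 5 4 1 3 / 5 4 3 2 1 / 3 2 1 4 5 / 4 1 5 3 2

At row 1, column 4: row 1 has {1,3,4}; column 4 has {1,2,3}; that leaves 5.
At row 4, column 4: row 4 has {1,3}; column 4 has {1,2,3,5}; that leaves 4.
At row 4, column 5: row 4 has {1,3,4}; column 5 has {2,3,4}; that leaves 5.
At row 5, column 3: row 5 has {2,3}; column 3 has {1,4}; that leaves 5.
At row 1, column 3: row 1 has {1,3,4,5}; column 3 has {1,4,5}; that leaves 2.
At row 3, column 3: row 3 has {2}; column 3 has {1,2,4,5}; that leaves 3.
At row 3, column 5: row 3 has {2,3}; column 5 has {2,3,4,5}; that leaves 1.
At row 4, column 2: row 4 has {1,3,4,5}; column 2 has {3,5}; that leaves 2.
At row 5, column 1: row 5 has {2,3,5}; column 1 has {1,2,3}; that leaves 4.
At row 5, column 2: row 5 has {2,3,4,5}; column 2 has {2,3,5}; that leaves 1.
At row 3, column 1: row 3 has {1,2,3}; column 1 has {1,2,3,4}; that leaves 5.
At row 3, column 2: row 3 has {1,2,3,5}; column 2 has {1,2,3,5}; that leaves 4.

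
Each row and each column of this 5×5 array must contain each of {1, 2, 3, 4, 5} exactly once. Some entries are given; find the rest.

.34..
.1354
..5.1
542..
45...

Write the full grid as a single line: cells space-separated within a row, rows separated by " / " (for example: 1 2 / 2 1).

1 3 4 2 5 / 2 1 3 5 4 / 3 2 5 4 1 / 5 4 2 1 3 / 4 5 1 3 2

(r2,c1) = 2
(r3,c1) = 3
(r3,c2) = 2
(r3,c4) = 4
(r4,c5) = 3
(r5,c3) = 1
(r5,c5) = 2
(r1,c1) = 1
(r1,c4) = 2
(r1,c5) = 5
(r4,c4) = 1
(r5,c4) = 3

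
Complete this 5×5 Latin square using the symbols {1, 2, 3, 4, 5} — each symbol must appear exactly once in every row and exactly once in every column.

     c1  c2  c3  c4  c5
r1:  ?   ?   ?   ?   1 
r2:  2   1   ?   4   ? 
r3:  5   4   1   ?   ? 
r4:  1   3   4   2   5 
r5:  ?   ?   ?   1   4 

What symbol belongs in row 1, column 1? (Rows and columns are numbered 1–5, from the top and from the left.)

row 2 has {1,2,4}; column 5 has {1,4,5} — only 3 is left for (r2,c5).
row 3 has {1,4,5}; column 4 has {1,2,4} — only 3 is left for (r3,c4).
row 3 has {1,3,4,5}; column 5 has {1,3,4,5} — only 2 is left for (r3,c5).
row 5 has {1,4}; column 1 has {1,2,5} — only 3 is left for (r5,c1).
row 1 has {1}; column 1 has {1,2,3,5} — only 4 is left for (r1,c1).

4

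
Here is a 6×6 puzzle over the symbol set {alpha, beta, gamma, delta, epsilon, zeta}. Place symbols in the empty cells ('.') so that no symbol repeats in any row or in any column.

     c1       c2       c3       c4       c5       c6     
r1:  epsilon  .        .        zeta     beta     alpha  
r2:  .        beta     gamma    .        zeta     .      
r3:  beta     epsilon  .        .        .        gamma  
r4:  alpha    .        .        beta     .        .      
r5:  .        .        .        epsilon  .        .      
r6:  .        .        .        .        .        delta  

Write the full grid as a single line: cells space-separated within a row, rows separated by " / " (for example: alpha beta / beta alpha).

epsilon gamma delta zeta beta alpha / delta beta gamma alpha zeta epsilon / beta epsilon zeta delta alpha gamma / alpha delta epsilon beta gamma zeta / gamma zeta alpha epsilon delta beta / zeta alpha beta gamma epsilon delta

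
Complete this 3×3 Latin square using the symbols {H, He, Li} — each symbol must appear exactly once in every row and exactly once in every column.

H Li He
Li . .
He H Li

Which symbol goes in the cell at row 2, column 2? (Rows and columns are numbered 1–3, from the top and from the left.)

He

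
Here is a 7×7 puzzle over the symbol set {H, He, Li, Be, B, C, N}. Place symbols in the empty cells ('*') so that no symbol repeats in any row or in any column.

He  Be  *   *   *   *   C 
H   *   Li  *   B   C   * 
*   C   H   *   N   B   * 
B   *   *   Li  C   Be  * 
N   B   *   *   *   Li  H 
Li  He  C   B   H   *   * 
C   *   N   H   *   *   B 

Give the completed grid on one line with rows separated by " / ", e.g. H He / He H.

He Be B N Li H C / H N Li Be B C He / Be C H He N B Li / B H He Li C Be N / N B Be C He Li H / Li He C B H N Be / C Li N H Be He B

(r1,c3) = B
(r1,c4) = N
(r1,c5) = Li
(r1,c6) = H
(r2,c2) = N
(r3,c1) = Be
(r3,c4) = He
(r3,c7) = Li
(r4,c2) = H
(r4,c3) = He
(r4,c7) = N
(r5,c3) = Be
(r5,c4) = C
(r5,c5) = He
(r6,c6) = N
(r6,c7) = Be
(r7,c2) = Li
(r7,c5) = Be
(r7,c6) = He
(r2,c4) = Be
(r2,c7) = He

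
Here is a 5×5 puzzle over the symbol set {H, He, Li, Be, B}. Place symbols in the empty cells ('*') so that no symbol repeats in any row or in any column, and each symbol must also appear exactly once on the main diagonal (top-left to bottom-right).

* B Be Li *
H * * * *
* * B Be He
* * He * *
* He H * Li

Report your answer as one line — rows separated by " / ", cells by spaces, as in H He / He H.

He B Be Li H / H Be Li He B / Li H B Be He / B Li He H Be / Be He H B Li

At row 1, column 1: row 1 has {Li,Be,B}; column 1 has {H}; the diagonal has {Li,B}; that leaves He.
At row 1, column 5: row 1 has {He,Li,Be,B}; column 5 has {He,Li}; that leaves H.
At row 2, column 2: row 2 has {H}; column 2 has {He,B}; the diagonal has {He,Li,B}; that leaves Be.
At row 2, column 3: row 2 has {H,Be}; column 3 has {H,He,Be,B}; that leaves Li.
At row 2, column 5: row 2 has {H,Li,Be}; column 5 has {H,He,Li}; that leaves B.
At row 3, column 1: row 3 has {He,Be,B}; column 1 has {H,He}; that leaves Li.
At row 3, column 2: row 3 has {He,Li,Be,B}; column 2 has {He,Be,B}; that leaves H.
At row 4, column 2: row 4 has {He}; column 2 has {H,He,Be,B}; that leaves Li.
At row 4, column 4: row 4 has {He,Li}; column 4 has {Li,Be}; the diagonal has {He,Li,Be,B}; that leaves H.
At row 4, column 5: row 4 has {H,He,Li}; column 5 has {H,He,Li,B}; that leaves Be.
At row 5, column 4: row 5 has {H,He,Li}; column 4 has {H,Li,Be}; that leaves B.
At row 2, column 4: row 2 has {H,Li,Be,B}; column 4 has {H,Li,Be,B}; that leaves He.
At row 4, column 1: row 4 has {H,He,Li,Be}; column 1 has {H,He,Li}; that leaves B.
At row 5, column 1: row 5 has {H,He,Li,B}; column 1 has {H,He,Li,B}; that leaves Be.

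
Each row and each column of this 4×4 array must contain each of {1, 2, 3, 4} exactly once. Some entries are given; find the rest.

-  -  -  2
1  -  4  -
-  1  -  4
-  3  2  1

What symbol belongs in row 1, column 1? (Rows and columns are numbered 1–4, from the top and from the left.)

Cell (r1,c2): row 1 has {2}; column 2 has {1,3} → 4.
Cell (r2,c2): row 2 has {1,4}; column 2 has {1,3,4} → 2.
Cell (r2,c4): row 2 has {1,2,4}; column 4 has {1,2,4} → 3.
Cell (r3,c3): row 3 has {1,4}; column 3 has {2,4} → 3.
Cell (r4,c1): row 4 has {1,2,3}; column 1 has {1} → 4.
Cell (r1,c1): row 1 has {2,4}; column 1 has {1,4} → 3.

3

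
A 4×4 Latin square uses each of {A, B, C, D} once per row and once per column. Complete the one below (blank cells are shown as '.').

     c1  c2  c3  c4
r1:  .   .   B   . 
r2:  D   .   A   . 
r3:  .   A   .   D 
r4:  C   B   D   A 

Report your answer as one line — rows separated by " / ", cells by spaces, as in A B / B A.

(r1,c1): row 1 has {B}; column 1 has {C,D}, so it must be A.
(r1,c4): row 1 has {A,B}; column 4 has {A,D}, so it must be C.
(r2,c2): row 2 has {A,D}; column 2 has {A,B}, so it must be C.
(r2,c4): row 2 has {A,C,D}; column 4 has {A,C,D}, so it must be B.
(r3,c1): row 3 has {A,D}; column 1 has {A,C,D}, so it must be B.
(r3,c3): row 3 has {A,B,D}; column 3 has {A,B,D}, so it must be C.
(r1,c2): row 1 has {A,B,C}; column 2 has {A,B,C}, so it must be D.

A D B C / D C A B / B A C D / C B D A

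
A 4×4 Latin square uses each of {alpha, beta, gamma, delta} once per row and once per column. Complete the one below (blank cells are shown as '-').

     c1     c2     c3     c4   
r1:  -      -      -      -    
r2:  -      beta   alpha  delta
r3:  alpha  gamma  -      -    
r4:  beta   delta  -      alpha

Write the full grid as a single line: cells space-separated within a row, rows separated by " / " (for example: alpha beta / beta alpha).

delta alpha beta gamma / gamma beta alpha delta / alpha gamma delta beta / beta delta gamma alpha

Cell (r1,c2): row 1 is empty so far; column 2 has {beta,gamma,delta} → alpha.
Cell (r2,c1): row 2 has {alpha,beta,delta}; column 1 has {alpha,beta} → gamma.
Cell (r3,c4): row 3 has {alpha,gamma}; column 4 has {alpha,delta} → beta.
Cell (r4,c3): row 4 has {alpha,beta,delta}; column 3 has {alpha} → gamma.
Cell (r1,c1): row 1 has {alpha}; column 1 has {alpha,beta,gamma} → delta.
Cell (r1,c3): row 1 has {alpha,delta}; column 3 has {alpha,gamma} → beta.
Cell (r1,c4): row 1 has {alpha,beta,delta}; column 4 has {alpha,beta,delta} → gamma.
Cell (r3,c3): row 3 has {alpha,beta,gamma}; column 3 has {alpha,beta,gamma} → delta.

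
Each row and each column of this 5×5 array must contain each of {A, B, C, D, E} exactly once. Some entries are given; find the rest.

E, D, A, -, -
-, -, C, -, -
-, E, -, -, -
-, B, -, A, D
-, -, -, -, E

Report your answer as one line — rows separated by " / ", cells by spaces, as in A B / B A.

E D A B C / D A C E B / B E D C A / C B E A D / A C B D E

(r2,c2): row 2 has {C}; column 2 has {B,D,E}, so it must be A.
(r2,c5): row 2 has {A,C}; column 5 has {D,E}, so it must be B.
(r4,c1): row 4 has {A,B,D}; column 1 has {E}, so it must be C.
(r4,c3): row 4 has {A,B,C,D}; column 3 has {A,C}, so it must be E.
(r5,c2): row 5 has {E}; column 2 has {A,B,D,E}, so it must be C.
(r1,c5): row 1 has {A,D,E}; column 5 has {B,D,E}, so it must be C.
(r2,c1): row 2 has {A,B,C}; column 1 has {C,E}, so it must be D.
(r2,c4): row 2 has {A,B,C,D}; column 4 has {A}, so it must be E.
(r3,c5): row 3 has {E}; column 5 has {B,C,D,E}, so it must be A.
(r1,c4): row 1 has {A,C,D,E}; column 4 has {A,E}, so it must be B.
(r3,c1): row 3 has {A,E}; column 1 has {C,D,E}, so it must be B.
(r3,c3): row 3 has {A,B,E}; column 3 has {A,C,E}, so it must be D.
(r3,c4): row 3 has {A,B,D,E}; column 4 has {A,B,E}, so it must be C.
(r5,c1): row 5 has {C,E}; column 1 has {B,C,D,E}, so it must be A.
(r5,c3): row 5 has {A,C,E}; column 3 has {A,C,D,E}, so it must be B.
(r5,c4): row 5 has {A,B,C,E}; column 4 has {A,B,C,E}, so it must be D.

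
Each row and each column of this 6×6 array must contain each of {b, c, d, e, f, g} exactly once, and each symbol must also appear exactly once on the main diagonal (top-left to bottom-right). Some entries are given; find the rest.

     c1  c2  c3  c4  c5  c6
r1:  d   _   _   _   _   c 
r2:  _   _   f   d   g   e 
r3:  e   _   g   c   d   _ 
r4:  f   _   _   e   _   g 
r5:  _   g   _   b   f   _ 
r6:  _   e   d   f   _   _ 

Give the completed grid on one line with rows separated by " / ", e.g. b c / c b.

(r1,c4): row 1 has {c,d}; column 4 has {b,c,d,e,f}, so it must be g.
(r5,c1): row 5 has {b,f,g}; column 1 has {d,e,f}, so it must be c.
(r5,c3): row 5 has {b,c,f,g}; column 3 has {d,f,g}, so it must be e.
(r5,c6): row 5 has {b,c,e,f,g}; column 6 has {c,e,g}, so it must be d.
(r6,c6): row 6 has {d,e,f}; column 6 has {c,d,e,g}; the diagonal has {d,e,f,g}, so it must be b.
(r1,c3): row 1 has {c,d,g}; column 3 has {d,e,f,g}, so it must be b.
(r1,c5): row 1 has {b,c,d,g}; column 5 has {d,f,g}, so it must be e.
(r2,c1): row 2 has {d,e,f,g}; column 1 has {c,d,e,f}, so it must be b.
(r2,c2): row 2 has {b,d,e,f,g}; column 2 has {e,g}; the diagonal has {b,d,e,f,g}, so it must be c.
(r3,c6): row 3 has {c,d,e,g}; column 6 has {b,c,d,e,g}, so it must be f.
(r4,c3): row 4 has {e,f,g}; column 3 has {b,d,e,f,g}, so it must be c.
(r4,c5): row 4 has {c,e,f,g}; column 5 has {d,e,f,g}, so it must be b.
(r6,c1): row 6 has {b,d,e,f}; column 1 has {b,c,d,e,f}, so it must be g.
(r6,c5): row 6 has {b,d,e,f,g}; column 5 has {b,d,e,f,g}, so it must be c.
(r1,c2): row 1 has {b,c,d,e,g}; column 2 has {c,e,g}, so it must be f.
(r3,c2): row 3 has {c,d,e,f,g}; column 2 has {c,e,f,g}, so it must be b.
(r4,c2): row 4 has {b,c,e,f,g}; column 2 has {b,c,e,f,g}, so it must be d.

d f b g e c / b c f d g e / e b g c d f / f d c e b g / c g e b f d / g e d f c b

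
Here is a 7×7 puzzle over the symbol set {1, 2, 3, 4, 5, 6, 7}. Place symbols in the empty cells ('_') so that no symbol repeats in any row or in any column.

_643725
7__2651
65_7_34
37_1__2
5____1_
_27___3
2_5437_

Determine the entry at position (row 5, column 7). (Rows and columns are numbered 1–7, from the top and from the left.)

7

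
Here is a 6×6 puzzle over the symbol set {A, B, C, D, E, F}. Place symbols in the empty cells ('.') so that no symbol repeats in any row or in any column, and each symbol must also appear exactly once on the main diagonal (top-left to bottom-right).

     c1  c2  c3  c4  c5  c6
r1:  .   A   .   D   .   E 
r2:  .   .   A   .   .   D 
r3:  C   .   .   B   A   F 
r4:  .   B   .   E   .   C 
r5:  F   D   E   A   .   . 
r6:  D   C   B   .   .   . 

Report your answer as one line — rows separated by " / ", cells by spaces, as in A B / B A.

(r1,c1): row 1 has {A,D,E}; column 1 has {C,D,F}; the diagonal has {E}, so it must be B.
(r2,c1): row 2 has {A,D}; column 1 has {B,C,D,F}, so it must be E.
(r2,c2): row 2 has {A,D,E}; column 2 has {A,B,C,D}; the diagonal has {B,E}, so it must be F.
(r2,c4): row 2 has {A,D,E,F}; column 4 has {A,B,D,E}, so it must be C.
(r2,c5): row 2 has {A,C,D,E,F}; column 5 has {A}, so it must be B.
(r3,c2): row 3 has {A,B,C,F}; column 2 has {A,B,C,D,F}, so it must be E.
(r3,c3): row 3 has {A,B,C,E,F}; column 3 has {A,B,E}; the diagonal has {B,E,F}, so it must be D.
(r4,c1): row 4 has {B,C,E}; column 1 has {B,C,D,E,F}, so it must be A.
(r4,c3): row 4 has {A,B,C,E}; column 3 has {A,B,D,E}, so it must be F.
(r4,c5): row 4 has {A,B,C,E,F}; column 5 has {A,B}, so it must be D.
(r5,c5): row 5 has {A,D,E,F}; column 5 has {A,B,D}; the diagonal has {B,D,E,F}, so it must be C.
(r5,c6): row 5 has {A,C,D,E,F}; column 6 has {C,D,E,F}, so it must be B.
(r6,c4): row 6 has {B,C,D}; column 4 has {A,B,C,D,E}, so it must be F.
(r6,c5): row 6 has {B,C,D,F}; column 5 has {A,B,C,D}, so it must be E.
(r6,c6): row 6 has {B,C,D,E,F}; column 6 has {B,C,D,E,F}; the diagonal has {B,C,D,E,F}, so it must be A.
(r1,c3): row 1 has {A,B,D,E}; column 3 has {A,B,D,E,F}, so it must be C.
(r1,c5): row 1 has {A,B,C,D,E}; column 5 has {A,B,C,D,E}, so it must be F.

B A C D F E / E F A C B D / C E D B A F / A B F E D C / F D E A C B / D C B F E A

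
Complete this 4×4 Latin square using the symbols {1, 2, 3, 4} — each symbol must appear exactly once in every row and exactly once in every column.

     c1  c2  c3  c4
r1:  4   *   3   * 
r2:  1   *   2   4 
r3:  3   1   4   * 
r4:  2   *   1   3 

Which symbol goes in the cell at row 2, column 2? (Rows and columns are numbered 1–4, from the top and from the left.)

3

At row 1, column 2: row 1 has {3,4}; column 2 has {1}; that leaves 2.
At row 1, column 4: row 1 has {2,3,4}; column 4 has {3,4}; that leaves 1.
At row 2, column 2: row 2 has {1,2,4}; column 2 has {1,2}; that leaves 3.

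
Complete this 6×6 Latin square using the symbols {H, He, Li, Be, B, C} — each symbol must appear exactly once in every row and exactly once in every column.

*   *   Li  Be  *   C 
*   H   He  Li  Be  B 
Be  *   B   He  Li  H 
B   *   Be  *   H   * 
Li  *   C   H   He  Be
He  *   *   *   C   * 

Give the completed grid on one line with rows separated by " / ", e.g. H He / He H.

row 1 has {Li,Be,C}; column 1 has {He,Li,Be,B} — only H is left for (r1,c1).
row 1 has {H,Li,Be,C}; column 5 has {H,He,Li,Be,C} — only B is left for (r1,c5).
row 2 has {H,He,Li,Be,B}; column 1 has {H,He,Li,Be,B} — only C is left for (r2,c1).
row 3 has {H,He,Li,Be,B}; column 2 has {H} — only C is left for (r3,c2).
row 4 has {H,Be,B}; column 4 has {H,He,Li,Be} — only C is left for (r4,c4).
row 5 has {H,He,Li,Be,C}; column 2 has {H,C} — only B is left for (r5,c2).
row 6 has {He,C}; column 3 has {He,Li,Be,B,C} — only H is left for (r6,c3).
row 6 has {H,He,C}; column 4 has {H,He,Li,Be,C} — only B is left for (r6,c4).
row 6 has {H,He,B,C}; column 6 has {H,Be,B,C} — only Li is left for (r6,c6).
row 1 has {H,Li,Be,B,C}; column 2 has {H,B,C} — only He is left for (r1,c2).
row 4 has {H,Be,B,C}; column 2 has {H,He,B,C} — only Li is left for (r4,c2).
row 4 has {H,Li,Be,B,C}; column 6 has {H,Li,Be,B,C} — only He is left for (r4,c6).
row 6 has {H,He,Li,B,C}; column 2 has {H,He,Li,B,C} — only Be is left for (r6,c2).

H He Li Be B C / C H He Li Be B / Be C B He Li H / B Li Be C H He / Li B C H He Be / He Be H B C Li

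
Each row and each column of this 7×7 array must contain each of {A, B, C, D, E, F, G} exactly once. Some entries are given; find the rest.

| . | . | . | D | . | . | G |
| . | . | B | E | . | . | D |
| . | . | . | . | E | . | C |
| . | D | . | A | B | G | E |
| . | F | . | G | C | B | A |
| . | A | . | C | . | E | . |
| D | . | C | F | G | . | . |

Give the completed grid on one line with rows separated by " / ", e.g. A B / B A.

(r3,c4) = B
(r4,c3) = F
(r5,c1) = E
(r5,c3) = D
(r6,c3) = G
(r7,c6) = A
(r7,c7) = B
(r3,c2) = G
(r3,c3) = A
(r4,c1) = C
(r6,c7) = F
(r7,c2) = E
(r1,c3) = E
(r2,c2) = C
(r2,c6) = F
(r3,c1) = F
(r3,c6) = D
(r6,c1) = B
(r6,c5) = D
(r1,c1) = A
(r1,c2) = B
(r1,c5) = F
(r1,c6) = C
(r2,c1) = G
(r2,c5) = A

A B E D F C G / G C B E A F D / F G A B E D C / C D F A B G E / E F D G C B A / B A G C D E F / D E C F G A B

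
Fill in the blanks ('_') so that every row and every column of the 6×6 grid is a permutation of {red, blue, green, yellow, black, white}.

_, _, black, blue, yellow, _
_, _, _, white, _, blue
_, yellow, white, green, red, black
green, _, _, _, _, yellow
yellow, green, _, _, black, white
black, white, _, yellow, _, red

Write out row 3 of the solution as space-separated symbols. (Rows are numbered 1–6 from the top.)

blue yellow white green red black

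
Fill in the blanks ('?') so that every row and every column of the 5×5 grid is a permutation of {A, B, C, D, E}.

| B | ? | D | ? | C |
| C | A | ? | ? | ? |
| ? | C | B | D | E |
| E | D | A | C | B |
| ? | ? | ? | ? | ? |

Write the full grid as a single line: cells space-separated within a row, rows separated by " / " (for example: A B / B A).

B E D A C / C A E B D / A C B D E / E D A C B / D B C E A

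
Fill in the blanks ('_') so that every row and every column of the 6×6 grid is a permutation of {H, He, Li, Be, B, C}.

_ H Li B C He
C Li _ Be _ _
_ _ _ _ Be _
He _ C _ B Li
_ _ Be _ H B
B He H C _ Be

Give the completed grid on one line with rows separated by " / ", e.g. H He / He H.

Be H Li B C He / C Li B Be He H / H B He Li Be C / He Be C H B Li / Li C Be He H B / B He H C Li Be

row 1 has {H,He,Li,B,C}; column 1 has {He,B,C} — only Be is left for (r1,c1).
row 2 has {Li,Be,C}; column 5 has {H,Be,B,C} — only He is left for (r2,c5).
row 2 has {He,Li,Be,C}; column 6 has {He,Li,Be,B} — only H is left for (r2,c6).
row 3 has {Be}; column 6 has {H,He,Li,Be,B} — only C is left for (r3,c6).
row 4 has {He,Li,B,C}; column 2 has {H,He,Li} — only Be is left for (r4,c2).
row 4 has {He,Li,Be,B,C}; column 4 has {Be,B,C} — only H is left for (r4,c4).
row 5 has {H,Be,B}; column 1 has {He,Be,B,C} — only Li is left for (r5,c1).
row 5 has {H,Li,Be,B}; column 2 has {H,He,Li,Be} — only C is left for (r5,c2).
row 5 has {H,Li,Be,B,C}; column 4 has {H,Be,B,C} — only He is left for (r5,c4).
row 6 has {H,He,Be,B,C}; column 5 has {H,He,Be,B,C} — only Li is left for (r6,c5).
row 2 has {H,He,Li,Be,C}; column 3 has {H,Li,Be,C} — only B is left for (r2,c3).
row 3 has {Be,C}; column 1 has {He,Li,Be,B,C} — only H is left for (r3,c1).
row 3 has {H,Be,C}; column 2 has {H,He,Li,Be,C} — only B is left for (r3,c2).
row 3 has {H,Be,B,C}; column 3 has {H,Li,Be,B,C} — only He is left for (r3,c3).
row 3 has {H,He,Be,B,C}; column 4 has {H,He,Be,B,C} — only Li is left for (r3,c4).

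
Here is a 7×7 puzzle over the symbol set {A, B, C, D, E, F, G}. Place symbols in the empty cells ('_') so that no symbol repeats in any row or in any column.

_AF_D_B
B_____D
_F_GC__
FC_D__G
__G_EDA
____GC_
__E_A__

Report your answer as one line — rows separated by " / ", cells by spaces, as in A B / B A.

E A F C D G B / B G C E F A D / A F D G C B E / F C A D B E G / C B G F E D A / D E B A G C F / G D E B A F C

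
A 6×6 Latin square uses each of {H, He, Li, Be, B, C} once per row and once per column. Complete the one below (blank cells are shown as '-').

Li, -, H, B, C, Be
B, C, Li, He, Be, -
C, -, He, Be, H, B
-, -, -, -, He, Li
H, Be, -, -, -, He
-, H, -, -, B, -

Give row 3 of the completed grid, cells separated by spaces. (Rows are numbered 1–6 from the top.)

C Li He Be H B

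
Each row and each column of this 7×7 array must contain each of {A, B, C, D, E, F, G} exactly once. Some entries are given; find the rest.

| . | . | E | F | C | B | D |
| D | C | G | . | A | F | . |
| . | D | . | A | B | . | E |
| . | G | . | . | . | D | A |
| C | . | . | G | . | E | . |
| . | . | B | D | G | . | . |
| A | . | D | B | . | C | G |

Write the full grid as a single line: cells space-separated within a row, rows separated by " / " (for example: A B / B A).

(r1,c1): row 1 has {B,C,D,E,F}; column 1 has {A,C,D}, so it must be G.
(r1,c2): row 1 has {B,C,D,E,F,G}; column 2 has {C,D,G}, so it must be A.
(r2,c4): row 2 has {A,C,D,F,G}; column 4 has {A,B,D,F,G}, so it must be E.
(r2,c7): row 2 has {A,C,D,E,F,G}; column 7 has {A,D,E,G}, so it must be B.
(r3,c1): row 3 has {A,B,D,E}; column 1 has {A,C,D,G}, so it must be F.
(r3,c3): row 3 has {A,B,D,E,F}; column 3 has {B,D,E,G}, so it must be C.
(r3,c6): row 3 has {A,B,C,D,E,F}; column 6 has {B,C,D,E,F}, so it must be G.
(r4,c3): row 4 has {A,D,G}; column 3 has {B,C,D,E,G}, so it must be F.
(r4,c4): row 4 has {A,D,F,G}; column 4 has {A,B,D,E,F,G}, so it must be C.
(r4,c5): row 4 has {A,C,D,F,G}; column 5 has {A,B,C,G}, so it must be E.
(r5,c3): row 5 has {C,E,G}; column 3 has {B,C,D,E,F,G}, so it must be A.
(r5,c7): row 5 has {A,C,E,G}; column 7 has {A,B,D,E,G}, so it must be F.
(r6,c1): row 6 has {B,D,G}; column 1 has {A,C,D,F,G}, so it must be E.
(r6,c2): row 6 has {B,D,E,G}; column 2 has {A,C,D,G}, so it must be F.
(r6,c6): row 6 has {B,D,E,F,G}; column 6 has {B,C,D,E,F,G}, so it must be A.
(r6,c7): row 6 has {A,B,D,E,F,G}; column 7 has {A,B,D,E,F,G}, so it must be C.
(r7,c2): row 7 has {A,B,C,D,G}; column 2 has {A,C,D,F,G}, so it must be E.
(r7,c5): row 7 has {A,B,C,D,E,G}; column 5 has {A,B,C,E,G}, so it must be F.
(r4,c1): row 4 has {A,C,D,E,F,G}; column 1 has {A,C,D,E,F,G}, so it must be B.
(r5,c2): row 5 has {A,C,E,F,G}; column 2 has {A,C,D,E,F,G}, so it must be B.
(r5,c5): row 5 has {A,B,C,E,F,G}; column 5 has {A,B,C,E,F,G}, so it must be D.

G A E F C B D / D C G E A F B / F D C A B G E / B G F C E D A / C B A G D E F / E F B D G A C / A E D B F C G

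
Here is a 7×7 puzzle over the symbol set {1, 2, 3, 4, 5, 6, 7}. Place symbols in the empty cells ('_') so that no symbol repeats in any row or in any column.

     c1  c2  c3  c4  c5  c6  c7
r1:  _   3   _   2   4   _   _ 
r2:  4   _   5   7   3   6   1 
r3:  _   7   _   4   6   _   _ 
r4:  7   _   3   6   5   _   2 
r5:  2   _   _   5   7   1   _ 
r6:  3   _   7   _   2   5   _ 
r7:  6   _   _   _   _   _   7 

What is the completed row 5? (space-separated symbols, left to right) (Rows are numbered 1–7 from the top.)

2 4 6 5 7 1 3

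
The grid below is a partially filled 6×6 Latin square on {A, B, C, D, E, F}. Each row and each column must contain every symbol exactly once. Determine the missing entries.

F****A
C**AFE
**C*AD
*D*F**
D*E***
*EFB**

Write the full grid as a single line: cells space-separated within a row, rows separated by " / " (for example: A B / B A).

Cell (r2,c2): row 2 has {A,C,E,F}; column 2 has {D,E} → B.
Cell (r2,c3): row 2 has {A,B,C,E,F}; column 3 has {C,E,F} → D.
Cell (r3,c2): row 3 has {A,C,D}; column 2 has {B,D,E} → F.
Cell (r3,c4): row 3 has {A,C,D,F}; column 4 has {A,B,F} → E.
Cell (r5,c4): row 5 has {D,E}; column 4 has {A,B,E,F} → C.
Cell (r5,c5): row 5 has {C,D,E}; column 5 has {A,F} → B.
Cell (r5,c6): row 5 has {B,C,D,E}; column 6 has {A,D,E} → F.
Cell (r6,c1): row 6 has {B,E,F}; column 1 has {C,D,F} → A.
Cell (r6,c6): row 6 has {A,B,E,F}; column 6 has {A,D,E,F} → C.
Cell (r1,c2): row 1 has {A,F}; column 2 has {B,D,E,F} → C.
Cell (r1,c3): row 1 has {A,C,F}; column 3 has {C,D,E,F} → B.
Cell (r1,c4): row 1 has {A,B,C,F}; column 4 has {A,B,C,E,F} → D.
Cell (r1,c5): row 1 has {A,B,C,D,F}; column 5 has {A,B,F} → E.
Cell (r3,c1): row 3 has {A,C,D,E,F}; column 1 has {A,C,D,F} → B.
Cell (r4,c1): row 4 has {D,F}; column 1 has {A,B,C,D,F} → E.
Cell (r4,c3): row 4 has {D,E,F}; column 3 has {B,C,D,E,F} → A.
Cell (r4,c5): row 4 has {A,D,E,F}; column 5 has {A,B,E,F} → C.
Cell (r4,c6): row 4 has {A,C,D,E,F}; column 6 has {A,C,D,E,F} → B.
Cell (r5,c2): row 5 has {B,C,D,E,F}; column 2 has {B,C,D,E,F} → A.
Cell (r6,c5): row 6 has {A,B,C,E,F}; column 5 has {A,B,C,E,F} → D.

F C B D E A / C B D A F E / B F C E A D / E D A F C B / D A E C B F / A E F B D C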